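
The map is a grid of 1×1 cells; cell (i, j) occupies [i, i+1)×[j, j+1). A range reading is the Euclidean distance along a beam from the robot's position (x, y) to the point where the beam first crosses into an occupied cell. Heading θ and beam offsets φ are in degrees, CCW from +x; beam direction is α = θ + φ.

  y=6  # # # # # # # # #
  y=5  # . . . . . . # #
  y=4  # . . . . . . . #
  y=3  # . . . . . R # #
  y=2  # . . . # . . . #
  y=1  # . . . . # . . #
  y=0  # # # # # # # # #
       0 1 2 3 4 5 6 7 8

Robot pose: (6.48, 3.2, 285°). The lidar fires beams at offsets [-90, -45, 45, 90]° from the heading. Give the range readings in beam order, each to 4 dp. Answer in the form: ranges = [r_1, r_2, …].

ranges = [1.5322, 1.3856, 1.7551, 0.5383]

beam 1: φ=-90°, α=195°
  cosα=-0.9659 sinα=-0.2588 | (6,3) | tMaxX 0.4969 tMaxY 0.7727 | tΔX 1.0353 tΔY 3.8637
    t=0.4969 [x] (5,3)
    t=0.7727 [y] (5,2)
    t=1.5322 [x] (4,2) — stop
  → r_1 = 1.5322
beam 2: φ=-45°, α=240°
  cosα=-0.5000 sinα=-0.8660 | (6,3) | tMaxX 0.9600 tMaxY 0.2309 | tΔX 2.0000 tΔY 1.1547
    t=0.2309 [y] (6,2)
    t=0.9600 [x] (5,2)
    t=1.3856 [y] (5,1) — stop
  → r_2 = 1.3856
beam 3: φ=45°, α=330°
  cosα=0.8660 sinα=-0.5000 | (6,3) | tMaxX 0.6004 tMaxY 0.4000 | tΔX 1.1547 tΔY 2.0000
    t=0.4000 [y] (6,2)
    t=0.6004 [x] (7,2)
    t=1.7551 [x] (8,2) — stop
  → r_3 = 1.7551
beam 4: φ=90°, α=15°
  cosα=0.9659 sinα=0.2588 | (6,3) | tMaxX 0.5383 tMaxY 3.0910 | tΔX 1.0353 tΔY 3.8637
    t=0.5383 [x] (7,3) — stop
  → r_4 = 0.5383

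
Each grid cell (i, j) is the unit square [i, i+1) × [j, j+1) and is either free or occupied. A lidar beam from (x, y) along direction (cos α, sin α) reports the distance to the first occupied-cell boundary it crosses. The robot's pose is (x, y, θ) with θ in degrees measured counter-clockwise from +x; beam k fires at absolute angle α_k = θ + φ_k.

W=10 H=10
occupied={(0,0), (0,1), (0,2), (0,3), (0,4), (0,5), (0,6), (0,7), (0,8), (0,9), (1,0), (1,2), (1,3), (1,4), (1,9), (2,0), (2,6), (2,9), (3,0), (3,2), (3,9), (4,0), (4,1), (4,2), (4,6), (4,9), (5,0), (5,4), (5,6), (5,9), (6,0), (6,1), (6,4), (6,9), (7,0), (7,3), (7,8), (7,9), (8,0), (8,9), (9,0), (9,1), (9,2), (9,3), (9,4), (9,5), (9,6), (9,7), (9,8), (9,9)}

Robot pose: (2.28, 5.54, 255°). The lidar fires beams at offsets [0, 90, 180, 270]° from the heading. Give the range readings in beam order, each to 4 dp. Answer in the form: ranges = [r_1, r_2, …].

ranges = [1.0818, 2.8160, 0.4762, 1.3252]

beam 1: φ=0°, α=255°
  d=(-0.2588,-0.9659)  start (2,5)  tX=1.0818 tY=0.5590  stride 1/|dx|=3.8637 1/|dy|=1.0353
    cross y-line → (2,4), t=0.5590
    cross x-line → (1,4), t=1.0818 (wall)
  → r_1 = 1.0818
beam 2: φ=90°, α=345°
  d=(0.9659,-0.2588)  start (2,5)  tX=0.7454 tY=2.0864  stride 1/|dx|=1.0353 1/|dy|=3.8637
    cross x-line → (3,5), t=0.7454
    cross x-line → (4,5), t=1.7807
    cross y-line → (4,4), t=2.0864
    cross x-line → (5,4), t=2.8160 (wall)
  → r_2 = 2.8160
beam 3: φ=180°, α=75°
  d=(0.2588,0.9659)  start (2,5)  tX=2.7819 tY=0.4762  stride 1/|dx|=3.8637 1/|dy|=1.0353
    cross y-line → (2,6), t=0.4762 (wall)
  → r_3 = 0.4762
beam 4: φ=270°, α=165°
  d=(-0.9659,0.2588)  start (2,5)  tX=0.2899 tY=1.7773  stride 1/|dx|=1.0353 1/|dy|=3.8637
    cross x-line → (1,5), t=0.2899
    cross x-line → (0,5), t=1.3252 (wall)
  → r_4 = 1.3252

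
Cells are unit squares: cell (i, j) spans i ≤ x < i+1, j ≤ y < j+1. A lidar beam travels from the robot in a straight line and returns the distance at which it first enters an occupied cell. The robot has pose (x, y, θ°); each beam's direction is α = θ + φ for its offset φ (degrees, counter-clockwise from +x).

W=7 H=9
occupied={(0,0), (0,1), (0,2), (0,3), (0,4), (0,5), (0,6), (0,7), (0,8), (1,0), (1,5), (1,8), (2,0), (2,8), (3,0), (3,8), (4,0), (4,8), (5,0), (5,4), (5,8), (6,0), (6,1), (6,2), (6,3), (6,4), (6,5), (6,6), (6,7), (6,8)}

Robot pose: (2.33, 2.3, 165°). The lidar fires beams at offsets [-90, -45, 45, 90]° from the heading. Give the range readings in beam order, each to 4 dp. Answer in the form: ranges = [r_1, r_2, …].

ranges = [5.9011, 2.6600, 1.5358, 1.3459]

beam 1: φ=-90°, α=75°
  cosα=0.2588 sinα=0.9659 | (2,2) | tMaxX 2.5887 tMaxY 0.7247 | tΔX 3.8637 tΔY 1.0353
    t=0.7247 [y] (2,3)
    t=1.7600 [y] (2,4)
    t=2.5887 [x] (3,4)
    t=2.7952 [y] (3,5)
    t=3.8305 [y] (3,6)
    t=4.8658 [y] (3,7)
    t=5.9011 [y] (3,8) — stop
  → r_1 = 5.9011
beam 2: φ=-45°, α=120°
  cosα=-0.5000 sinα=0.8660 | (2,2) | tMaxX 0.6600 tMaxY 0.8083 | tΔX 2.0000 tΔY 1.1547
    t=0.6600 [x] (1,2)
    t=0.8083 [y] (1,3)
    t=1.9630 [y] (1,4)
    t=2.6600 [x] (0,4) — stop
  → r_2 = 2.6600
beam 3: φ=45°, α=210°
  cosα=-0.8660 sinα=-0.5000 | (2,2) | tMaxX 0.3811 tMaxY 0.6000 | tΔX 1.1547 tΔY 2.0000
    t=0.3811 [x] (1,2)
    t=0.6000 [y] (1,1)
    t=1.5358 [x] (0,1) — stop
  → r_3 = 1.5358
beam 4: φ=90°, α=255°
  cosα=-0.2588 sinα=-0.9659 | (2,2) | tMaxX 1.2750 tMaxY 0.3106 | tΔX 3.8637 tΔY 1.0353
    t=0.3106 [y] (2,1)
    t=1.2750 [x] (1,1)
    t=1.3459 [y] (1,0) — stop
  → r_4 = 1.3459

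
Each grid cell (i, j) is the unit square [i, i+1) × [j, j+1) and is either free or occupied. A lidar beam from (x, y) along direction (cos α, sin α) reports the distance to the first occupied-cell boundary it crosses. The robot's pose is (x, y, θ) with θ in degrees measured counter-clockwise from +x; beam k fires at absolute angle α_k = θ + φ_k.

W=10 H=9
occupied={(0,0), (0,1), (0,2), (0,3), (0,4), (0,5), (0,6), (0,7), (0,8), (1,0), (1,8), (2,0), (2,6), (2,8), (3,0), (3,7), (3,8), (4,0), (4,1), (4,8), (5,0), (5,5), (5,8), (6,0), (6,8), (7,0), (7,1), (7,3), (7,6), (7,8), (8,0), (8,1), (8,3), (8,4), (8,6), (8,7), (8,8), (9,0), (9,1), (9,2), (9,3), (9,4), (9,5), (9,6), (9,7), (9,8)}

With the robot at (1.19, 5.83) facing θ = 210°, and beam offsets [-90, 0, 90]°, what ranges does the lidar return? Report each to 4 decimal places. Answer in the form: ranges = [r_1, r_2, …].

ranges = [0.3800, 0.2194, 5.5772]

beam 1: φ=-90°, α=120°
  d=(-0.5000,0.8660)  start (1,5)  tX=0.3800 tY=0.1963  stride 1/|dx|=2.0000 1/|dy|=1.1547
    cross y-line → (1,6), t=0.1963
    cross x-line → (0,6), t=0.3800 (wall)
  → r_1 = 0.3800
beam 2: φ=0°, α=210°
  d=(-0.8660,-0.5000)  start (1,5)  tX=0.2194 tY=1.6600  stride 1/|dx|=1.1547 1/|dy|=2.0000
    cross x-line → (0,5), t=0.2194 (wall)
  → r_2 = 0.2194
beam 3: φ=90°, α=300°
  d=(0.5000,-0.8660)  start (1,5)  tX=1.6200 tY=0.9584  stride 1/|dx|=2.0000 1/|dy|=1.1547
    cross y-line → (1,4), t=0.9584
    cross x-line → (2,4), t=1.6200
    cross y-line → (2,3), t=2.1131
    cross y-line → (2,2), t=3.2678
    cross x-line → (3,2), t=3.6200
    cross y-line → (3,1), t=4.4225
    cross y-line → (3,0), t=5.5772 (wall)
  → r_3 = 5.5772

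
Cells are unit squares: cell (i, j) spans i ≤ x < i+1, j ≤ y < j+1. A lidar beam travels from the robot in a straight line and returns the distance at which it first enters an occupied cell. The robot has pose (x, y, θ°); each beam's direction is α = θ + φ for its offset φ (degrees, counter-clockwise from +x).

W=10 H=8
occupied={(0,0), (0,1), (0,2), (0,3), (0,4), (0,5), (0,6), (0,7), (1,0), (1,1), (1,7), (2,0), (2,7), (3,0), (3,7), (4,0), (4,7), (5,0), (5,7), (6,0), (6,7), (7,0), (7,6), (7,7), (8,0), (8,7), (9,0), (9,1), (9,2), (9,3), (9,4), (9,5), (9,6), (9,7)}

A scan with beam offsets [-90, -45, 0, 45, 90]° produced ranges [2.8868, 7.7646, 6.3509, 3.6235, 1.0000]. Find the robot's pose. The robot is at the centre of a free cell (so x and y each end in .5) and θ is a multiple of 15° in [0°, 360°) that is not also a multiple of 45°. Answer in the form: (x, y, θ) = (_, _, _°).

The pose lattice has 46·16 = 736 candidates. Test each by forward raycasting.
  (1.5, 5.5, 165°): beam 1 = 1.5529 ≠ 2.8868 ✗
  (3.5, 5.5, 75°): beam 1 = 5.6940 ≠ 2.8868 ✗
  (1.5, 5.5, 120°): beam 1 = 3.0000 ≠ 2.8868 ✗
  …
  (1.5, 3.5, 30°): r_1=2.8868, r_2=7.7646, r_3=6.3509, r_4=3.6235, r_5=1.0000 — all match ✓
Only this pose fits every beam.

(x, y, θ) = (1.5, 3.5, 30°)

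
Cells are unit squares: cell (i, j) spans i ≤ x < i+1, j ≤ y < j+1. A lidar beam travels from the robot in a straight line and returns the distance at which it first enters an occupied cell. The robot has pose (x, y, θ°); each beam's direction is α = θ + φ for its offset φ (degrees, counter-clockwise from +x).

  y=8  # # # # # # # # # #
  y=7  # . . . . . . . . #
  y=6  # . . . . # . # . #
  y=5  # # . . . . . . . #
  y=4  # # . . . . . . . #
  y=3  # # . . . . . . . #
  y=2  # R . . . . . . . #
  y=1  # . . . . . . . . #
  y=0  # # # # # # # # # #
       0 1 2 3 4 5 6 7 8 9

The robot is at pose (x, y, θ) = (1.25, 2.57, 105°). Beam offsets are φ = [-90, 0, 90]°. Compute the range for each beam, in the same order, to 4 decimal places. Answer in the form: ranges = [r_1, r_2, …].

beam 1: φ=-90°, α=15°
  dir = (cos 15°, sin 15°) = (0.9659, 0.2588); from cell (1,2)
  next x-line at t=0.7765, next y-line at t=1.6614; Δt_x=1.0353, Δt_y=3.8637
    x: enter (2,2) at t=0.7765
    y: enter (2,3) at t=1.6614
    x: enter (3,3) at t=1.8117
    x: enter (4,3) at t=2.8470
    x: enter (5,3) at t=3.8823
    x: enter (6,3) at t=4.9176
    y: enter (6,4) at t=5.5251
    x: enter (7,4) at t=5.9528
    x: enter (8,4) at t=6.9881
    x: enter (9,4) at t=8.0234 ← occupied
  → r_1 = 8.0234
beam 2: φ=0°, α=105°
  dir = (cos 105°, sin 105°) = (-0.2588, 0.9659); from cell (1,2)
  next x-line at t=0.9659, next y-line at t=0.4452; Δt_x=3.8637, Δt_y=1.0353
    y: enter (1,3) at t=0.4452 ← occupied
  → r_2 = 0.4452
beam 3: φ=90°, α=195°
  dir = (cos 195°, sin 195°) = (-0.9659, -0.2588); from cell (1,2)
  next x-line at t=0.2588, next y-line at t=2.2023; Δt_x=1.0353, Δt_y=3.8637
    x: enter (0,2) at t=0.2588 ← occupied
  → r_3 = 0.2588

ranges = [8.0234, 0.4452, 0.2588]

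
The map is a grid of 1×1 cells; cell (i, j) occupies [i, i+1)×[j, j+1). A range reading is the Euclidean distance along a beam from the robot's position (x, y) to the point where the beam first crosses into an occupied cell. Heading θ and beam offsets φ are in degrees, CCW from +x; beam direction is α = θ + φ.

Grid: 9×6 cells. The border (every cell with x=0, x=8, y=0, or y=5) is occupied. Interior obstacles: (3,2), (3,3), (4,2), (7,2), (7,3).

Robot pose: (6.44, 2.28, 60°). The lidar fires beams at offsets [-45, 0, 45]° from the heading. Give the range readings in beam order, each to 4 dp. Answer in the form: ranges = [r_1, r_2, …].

beam 1: φ=-45°, α=15°
  direction (0.9659, 0.2588); cell (6,2); t to first gridline: x 0.5798, y 2.7819 (then +1.0353 / +3.8637)
    (7,2) via x @ 0.5798  # hit
  → r_1 = 0.5798
beam 2: φ=0°, α=60°
  direction (0.5000, 0.8660); cell (6,2); t to first gridline: x 1.1200, y 0.8314 (then +2.0000 / +1.1547)
    (6,3) via y @ 0.8314
    (7,3) via x @ 1.1200  # hit
  → r_2 = 1.1200
beam 3: φ=45°, α=105°
  direction (-0.2588, 0.9659); cell (6,2); t to first gridline: x 1.7000, y 0.7454 (then +3.8637 / +1.0353)
    (6,3) via y @ 0.7454
    (5,3) via x @ 1.7000
    (5,4) via y @ 1.7807
    (5,5) via y @ 2.8160  # hit
  → r_3 = 2.8160

ranges = [0.5798, 1.1200, 2.8160]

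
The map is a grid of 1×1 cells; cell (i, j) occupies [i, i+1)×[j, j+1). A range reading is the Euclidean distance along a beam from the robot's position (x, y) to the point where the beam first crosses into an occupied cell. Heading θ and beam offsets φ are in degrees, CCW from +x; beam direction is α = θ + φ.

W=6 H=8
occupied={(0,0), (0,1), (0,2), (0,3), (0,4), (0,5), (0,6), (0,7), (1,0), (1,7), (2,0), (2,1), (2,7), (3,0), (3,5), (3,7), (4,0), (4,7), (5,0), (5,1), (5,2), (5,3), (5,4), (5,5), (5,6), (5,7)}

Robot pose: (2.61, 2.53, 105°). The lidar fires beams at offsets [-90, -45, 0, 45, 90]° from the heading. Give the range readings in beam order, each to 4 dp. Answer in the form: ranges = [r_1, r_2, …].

beam 1: φ=-90°, α=15°
  d=(0.9659,0.2588)  start (2,2)  tX=0.4038 tY=1.8159  stride 1/|dx|=1.0353 1/|dy|=3.8637
    cross x-line → (3,2), t=0.4038
    cross x-line → (4,2), t=1.4390
    cross y-line → (4,3), t=1.8159
    cross x-line → (5,3), t=2.4743 (wall)
  → r_1 = 2.4743
beam 2: φ=-45°, α=60°
  d=(0.5000,0.8660)  start (2,2)  tX=0.7800 tY=0.5427  stride 1/|dx|=2.0000 1/|dy|=1.1547
    cross y-line → (2,3), t=0.5427
    cross x-line → (3,3), t=0.7800
    cross y-line → (3,4), t=1.6974
    cross x-line → (4,4), t=2.7800
    cross y-line → (4,5), t=2.8521
    cross y-line → (4,6), t=4.0068
    cross x-line → (5,6), t=4.7800 (wall)
  → r_2 = 4.7800
beam 3: φ=0°, α=105°
  d=(-0.2588,0.9659)  start (2,2)  tX=2.3569 tY=0.4866  stride 1/|dx|=3.8637 1/|dy|=1.0353
    cross y-line → (2,3), t=0.4866
    cross y-line → (2,4), t=1.5219
    cross x-line → (1,4), t=2.3569
    cross y-line → (1,5), t=2.5571
    cross y-line → (1,6), t=3.5924
    cross y-line → (1,7), t=4.6277 (wall)
  → r_3 = 4.6277
beam 4: φ=45°, α=150°
  d=(-0.8660,0.5000)  start (2,2)  tX=0.7044 tY=0.9400  stride 1/|dx|=1.1547 1/|dy|=2.0000
    cross x-line → (1,2), t=0.7044
    cross y-line → (1,3), t=0.9400
    cross x-line → (0,3), t=1.8591 (wall)
  → r_4 = 1.8591
beam 5: φ=90°, α=195°
  d=(-0.9659,-0.2588)  start (2,2)  tX=0.6315 tY=2.0478  stride 1/|dx|=1.0353 1/|dy|=3.8637
    cross x-line → (1,2), t=0.6315
    cross x-line → (0,2), t=1.6668 (wall)
  → r_5 = 1.6668

ranges = [2.4743, 4.7800, 4.6277, 1.8591, 1.6668]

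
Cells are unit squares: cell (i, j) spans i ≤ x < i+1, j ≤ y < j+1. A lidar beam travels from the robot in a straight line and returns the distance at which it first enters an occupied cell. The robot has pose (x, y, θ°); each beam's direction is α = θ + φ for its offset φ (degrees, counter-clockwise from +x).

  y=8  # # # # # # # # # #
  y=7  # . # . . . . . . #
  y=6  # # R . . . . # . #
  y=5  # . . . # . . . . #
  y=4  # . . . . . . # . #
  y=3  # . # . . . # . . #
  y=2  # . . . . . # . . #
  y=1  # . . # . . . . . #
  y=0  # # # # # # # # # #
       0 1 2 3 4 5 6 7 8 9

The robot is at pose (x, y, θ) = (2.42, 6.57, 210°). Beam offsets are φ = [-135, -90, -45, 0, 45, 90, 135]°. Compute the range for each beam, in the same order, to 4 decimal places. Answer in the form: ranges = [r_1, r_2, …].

ranges = [0.4452, 0.4965, 0.4348, 0.4850, 5.4865, 6.4317, 2.2023]

beam 1: φ=-135°, α=75°
  d=(0.2588,0.9659)  start (2,6)  tX=2.2409 tY=0.4452  stride 1/|dx|=3.8637 1/|dy|=1.0353
    cross y-line → (2,7), t=0.4452 (wall)
  → r_1 = 0.4452
beam 2: φ=-90°, α=120°
  d=(-0.5000,0.8660)  start (2,6)  tX=0.8400 tY=0.4965  stride 1/|dx|=2.0000 1/|dy|=1.1547
    cross y-line → (2,7), t=0.4965 (wall)
  → r_2 = 0.4965
beam 3: φ=-45°, α=165°
  d=(-0.9659,0.2588)  start (2,6)  tX=0.4348 tY=1.6614  stride 1/|dx|=1.0353 1/|dy|=3.8637
    cross x-line → (1,6), t=0.4348 (wall)
  → r_3 = 0.4348
beam 4: φ=0°, α=210°
  d=(-0.8660,-0.5000)  start (2,6)  tX=0.4850 tY=1.1400  stride 1/|dx|=1.1547 1/|dy|=2.0000
    cross x-line → (1,6), t=0.4850 (wall)
  → r_4 = 0.4850
beam 5: φ=45°, α=255°
  d=(-0.2588,-0.9659)  start (2,6)  tX=1.6228 tY=0.5901  stride 1/|dx|=3.8637 1/|dy|=1.0353
    cross y-line → (2,5), t=0.5901
    cross x-line → (1,5), t=1.6228
    cross y-line → (1,4), t=1.6254
    cross y-line → (1,3), t=2.6607
    cross y-line → (1,2), t=3.6959
    cross y-line → (1,1), t=4.7312
    cross x-line → (0,1), t=5.4865 (wall)
  → r_5 = 5.4865
beam 6: φ=90°, α=300°
  d=(0.5000,-0.8660)  start (2,6)  tX=1.1600 tY=0.6582  stride 1/|dx|=2.0000 1/|dy|=1.1547
    cross y-line → (2,5), t=0.6582
    cross x-line → (3,5), t=1.1600
    cross y-line → (3,4), t=1.8129
    cross y-line → (3,3), t=2.9676
    cross x-line → (4,3), t=3.1600
    cross y-line → (4,2), t=4.1223
    cross x-line → (5,2), t=5.1600
    cross y-line → (5,1), t=5.2770
    cross y-line → (5,0), t=6.4317 (wall)
  → r_6 = 6.4317
beam 7: φ=135°, α=345°
  d=(0.9659,-0.2588)  start (2,6)  tX=0.6005 tY=2.2023  stride 1/|dx|=1.0353 1/|dy|=3.8637
    cross x-line → (3,6), t=0.6005
    cross x-line → (4,6), t=1.6357
    cross y-line → (4,5), t=2.2023 (wall)
  → r_7 = 2.2023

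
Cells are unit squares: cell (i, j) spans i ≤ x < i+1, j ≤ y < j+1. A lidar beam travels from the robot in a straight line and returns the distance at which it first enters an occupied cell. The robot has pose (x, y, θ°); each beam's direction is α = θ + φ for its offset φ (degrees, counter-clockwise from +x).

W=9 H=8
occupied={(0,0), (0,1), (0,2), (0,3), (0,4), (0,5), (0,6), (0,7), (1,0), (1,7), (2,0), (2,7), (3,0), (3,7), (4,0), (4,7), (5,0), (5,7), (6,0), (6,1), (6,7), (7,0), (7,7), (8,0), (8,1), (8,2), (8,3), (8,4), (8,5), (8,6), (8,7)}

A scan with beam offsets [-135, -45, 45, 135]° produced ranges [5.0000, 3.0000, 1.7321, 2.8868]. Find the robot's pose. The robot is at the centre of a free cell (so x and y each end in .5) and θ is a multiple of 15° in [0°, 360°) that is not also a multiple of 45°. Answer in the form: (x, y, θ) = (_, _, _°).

(x, y, θ) = (3.5, 5.5, 75°)

Candidates: 41 free-cell centres × 16 headings = 656 poses. Raycast each; keep the one whose scan matches to 4 dp.
  (6.5, 3.5, 345°): beam 2 = 2.8868 ≠ 3.0000 ✗
  (7.5, 1.5, 210°): beam 1 = 1.9319 ≠ 5.0000 ✗
  (7.5, 5.5, 30°): beam 1 = 3.6235 ≠ 5.0000 ✗
  …
  (3.5, 5.5, 75°): r_1=5.0000, r_2=3.0000, r_3=1.7321, r_4=2.8868 — all match ✓
No second candidate reproduces the full scan.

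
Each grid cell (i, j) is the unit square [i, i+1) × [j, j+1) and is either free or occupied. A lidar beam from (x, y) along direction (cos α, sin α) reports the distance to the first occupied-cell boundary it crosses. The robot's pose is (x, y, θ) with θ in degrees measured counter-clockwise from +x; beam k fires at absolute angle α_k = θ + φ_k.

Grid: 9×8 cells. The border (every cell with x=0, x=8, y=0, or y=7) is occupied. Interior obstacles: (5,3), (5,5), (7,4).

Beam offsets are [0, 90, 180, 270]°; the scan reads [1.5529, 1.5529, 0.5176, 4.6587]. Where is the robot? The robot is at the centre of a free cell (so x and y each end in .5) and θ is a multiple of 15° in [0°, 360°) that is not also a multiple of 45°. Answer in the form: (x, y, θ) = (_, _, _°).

(x, y, θ) = (6.5, 5.5, 15°)

The pose lattice has 39·16 = 624 candidates. Test each by forward raycasting.
  (3.5, 2.5, 60°): beam 1 = 3.0000 ≠ 1.5529 ✗
  (1.5, 1.5, 165°): beam 1 = 0.5176 ≠ 1.5529 ✗
  (1.5, 2.5, 300°): beam 1 = 1.7321 ≠ 1.5529 ✗
  (6.5, 3.5, 285°): beam 1 = 2.5882 ≠ 1.5529 ✗
  (7.5, 2.5, 240°): beam 1 = 1.7321 ≠ 1.5529 ✗
  …
  (6.5, 5.5, 15°): r_1=1.5529, r_2=1.5529, r_3=0.5176, r_4=4.6587 — all match ✓
Unique over the lattice → pose = (6.5, 5.5, 15°).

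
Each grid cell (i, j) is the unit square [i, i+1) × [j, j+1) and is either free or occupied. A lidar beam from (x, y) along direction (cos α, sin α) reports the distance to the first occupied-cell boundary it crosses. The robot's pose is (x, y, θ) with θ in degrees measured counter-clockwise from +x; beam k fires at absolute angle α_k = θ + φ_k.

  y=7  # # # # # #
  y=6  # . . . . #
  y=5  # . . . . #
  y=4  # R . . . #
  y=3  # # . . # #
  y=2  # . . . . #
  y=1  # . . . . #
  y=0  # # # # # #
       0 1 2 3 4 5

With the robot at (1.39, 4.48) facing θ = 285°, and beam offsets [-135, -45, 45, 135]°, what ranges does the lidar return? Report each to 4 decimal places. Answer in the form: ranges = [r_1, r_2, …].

ranges = [0.4503, 0.5543, 4.1685, 2.9098]

beam 1: φ=-135°, α=150°
  direction (-0.8660, 0.5000); cell (1,4); t to first gridline: x 0.4503, y 1.0400 (then +1.1547 / +2.0000)
    (0,4) via x @ 0.4503  # hit
  → r_1 = 0.4503
beam 2: φ=-45°, α=240°
  direction (-0.5000, -0.8660); cell (1,4); t to first gridline: x 0.7800, y 0.5543 (then +2.0000 / +1.1547)
    (1,3) via y @ 0.5543  # hit
  → r_2 = 0.5543
beam 3: φ=45°, α=330°
  direction (0.8660, -0.5000); cell (1,4); t to first gridline: x 0.7044, y 0.9600 (then +1.1547 / +2.0000)
    (2,4) via x @ 0.7044
    (2,3) via y @ 0.9600
    (3,3) via x @ 1.8591
    (3,2) via y @ 2.9600
    (4,2) via x @ 3.0138
    (5,2) via x @ 4.1685  # hit
  → r_3 = 4.1685
beam 4: φ=135°, α=60°
  direction (0.5000, 0.8660); cell (1,4); t to first gridline: x 1.2200, y 0.6004 (then +2.0000 / +1.1547)
    (1,5) via y @ 0.6004
    (2,5) via x @ 1.2200
    (2,6) via y @ 1.7551
    (2,7) via y @ 2.9098  # hit
  → r_4 = 2.9098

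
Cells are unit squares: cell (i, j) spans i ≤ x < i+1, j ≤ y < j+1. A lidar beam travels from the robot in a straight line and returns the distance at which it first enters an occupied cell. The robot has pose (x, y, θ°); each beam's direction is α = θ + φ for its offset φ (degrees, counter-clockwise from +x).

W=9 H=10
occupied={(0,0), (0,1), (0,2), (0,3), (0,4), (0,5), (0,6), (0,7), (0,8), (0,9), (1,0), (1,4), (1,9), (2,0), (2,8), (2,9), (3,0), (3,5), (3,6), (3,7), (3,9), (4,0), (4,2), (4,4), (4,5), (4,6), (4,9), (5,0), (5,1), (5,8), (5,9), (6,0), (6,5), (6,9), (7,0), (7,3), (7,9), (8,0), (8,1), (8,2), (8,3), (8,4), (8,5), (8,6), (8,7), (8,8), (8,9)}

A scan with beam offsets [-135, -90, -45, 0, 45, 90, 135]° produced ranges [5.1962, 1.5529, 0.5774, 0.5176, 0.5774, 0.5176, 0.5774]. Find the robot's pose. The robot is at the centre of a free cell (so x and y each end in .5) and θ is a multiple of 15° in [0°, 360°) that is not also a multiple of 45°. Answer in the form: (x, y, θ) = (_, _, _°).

(x, y, θ) = (3.5, 8.5, 105°)

The pose lattice has 43·16 = 688 candidates. Test each by forward raycasting.
  (5.5, 5.5, 240°): beam 1 = 3.6235 ≠ 5.1962 ✗
  (1.5, 8.5, 285°): beam 1 = 0.5774 ≠ 5.1962 ✗
  (2.5, 4.5, 195°): beam 1 = 1.0000 ≠ 5.1962 ✗
  (4.5, 8.5, 255°): beam 1 = 0.5774 ≠ 5.1962 ✗
  …
  (3.5, 8.5, 105°): r_1=5.1962, r_2=1.5529, r_3=0.5774, r_4=0.5176, r_5=0.5774, r_6=0.5176, r_7=0.5774 — all match ✓
Only this pose fits every beam.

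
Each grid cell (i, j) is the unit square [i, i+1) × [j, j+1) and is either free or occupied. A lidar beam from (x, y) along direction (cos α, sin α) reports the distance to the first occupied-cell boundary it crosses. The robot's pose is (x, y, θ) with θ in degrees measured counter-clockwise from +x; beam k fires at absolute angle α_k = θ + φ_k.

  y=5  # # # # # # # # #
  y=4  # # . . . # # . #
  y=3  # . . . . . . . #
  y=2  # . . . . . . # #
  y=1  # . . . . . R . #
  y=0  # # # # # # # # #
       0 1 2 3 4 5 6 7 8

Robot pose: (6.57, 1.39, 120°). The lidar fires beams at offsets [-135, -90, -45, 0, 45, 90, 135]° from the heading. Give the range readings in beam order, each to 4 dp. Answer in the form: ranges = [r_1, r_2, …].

ranges = [1.4804, 1.2200, 1.6614, 3.0138, 5.7665, 0.7800, 0.4038]

beam 1: φ=-135°, α=345°
  d=(0.9659,-0.2588)  start (6,1)  tX=0.4452 tY=1.5068  stride 1/|dx|=1.0353 1/|dy|=3.8637
    cross x-line → (7,1), t=0.4452
    cross x-line → (8,1), t=1.4804 (wall)
  → r_1 = 1.4804
beam 2: φ=-90°, α=30°
  d=(0.8660,0.5000)  start (6,1)  tX=0.4965 tY=1.2200  stride 1/|dx|=1.1547 1/|dy|=2.0000
    cross x-line → (7,1), t=0.4965
    cross y-line → (7,2), t=1.2200 (wall)
  → r_2 = 1.2200
beam 3: φ=-45°, α=75°
  d=(0.2588,0.9659)  start (6,1)  tX=1.6614 tY=0.6315  stride 1/|dx|=3.8637 1/|dy|=1.0353
    cross y-line → (6,2), t=0.6315
    cross x-line → (7,2), t=1.6614 (wall)
  → r_3 = 1.6614
beam 4: φ=0°, α=120°
  d=(-0.5000,0.8660)  start (6,1)  tX=1.1400 tY=0.7044  stride 1/|dx|=2.0000 1/|dy|=1.1547
    cross y-line → (6,2), t=0.7044
    cross x-line → (5,2), t=1.1400
    cross y-line → (5,3), t=1.8591
    cross y-line → (5,4), t=3.0138 (wall)
  → r_4 = 3.0138
beam 5: φ=45°, α=165°
  d=(-0.9659,0.2588)  start (6,1)  tX=0.5901 tY=2.3569  stride 1/|dx|=1.0353 1/|dy|=3.8637
    cross x-line → (5,1), t=0.5901
    cross x-line → (4,1), t=1.6254
    cross y-line → (4,2), t=2.3569
    cross x-line → (3,2), t=2.6607
    cross x-line → (2,2), t=3.6959
    cross x-line → (1,2), t=4.7312
    cross x-line → (0,2), t=5.7665 (wall)
  → r_5 = 5.7665
beam 6: φ=90°, α=210°
  d=(-0.8660,-0.5000)  start (6,1)  tX=0.6582 tY=0.7800  stride 1/|dx|=1.1547 1/|dy|=2.0000
    cross x-line → (5,1), t=0.6582
    cross y-line → (5,0), t=0.7800 (wall)
  → r_6 = 0.7800
beam 7: φ=135°, α=255°
  d=(-0.2588,-0.9659)  start (6,1)  tX=2.2023 tY=0.4038  stride 1/|dx|=3.8637 1/|dy|=1.0353
    cross y-line → (6,0), t=0.4038 (wall)
  → r_7 = 0.4038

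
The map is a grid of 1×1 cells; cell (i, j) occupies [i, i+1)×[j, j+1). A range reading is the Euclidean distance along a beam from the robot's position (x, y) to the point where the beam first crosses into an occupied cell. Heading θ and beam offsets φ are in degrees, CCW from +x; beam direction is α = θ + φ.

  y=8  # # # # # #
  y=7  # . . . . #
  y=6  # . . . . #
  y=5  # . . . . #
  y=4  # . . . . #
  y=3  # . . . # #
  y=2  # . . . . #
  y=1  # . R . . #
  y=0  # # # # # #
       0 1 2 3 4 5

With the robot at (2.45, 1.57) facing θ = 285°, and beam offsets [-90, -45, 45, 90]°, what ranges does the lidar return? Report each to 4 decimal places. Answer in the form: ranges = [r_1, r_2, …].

beam 1: φ=-90°, α=195°
  dir = (cos 195°, sin 195°) = (-0.9659, -0.2588); from cell (2,1)
  next x-line at t=0.4659, next y-line at t=2.2023; Δt_x=1.0353, Δt_y=3.8637
    x: enter (1,1) at t=0.4659
    x: enter (0,1) at t=1.5012 ← occupied
  → r_1 = 1.5012
beam 2: φ=-45°, α=240°
  dir = (cos 240°, sin 240°) = (-0.5000, -0.8660); from cell (2,1)
  next x-line at t=0.9000, next y-line at t=0.6582; Δt_x=2.0000, Δt_y=1.1547
    y: enter (2,0) at t=0.6582 ← occupied
  → r_2 = 0.6582
beam 3: φ=45°, α=330°
  dir = (cos 330°, sin 330°) = (0.8660, -0.5000); from cell (2,1)
  next x-line at t=0.6351, next y-line at t=1.1400; Δt_x=1.1547, Δt_y=2.0000
    x: enter (3,1) at t=0.6351
    y: enter (3,0) at t=1.1400 ← occupied
  → r_3 = 1.1400
beam 4: φ=90°, α=15°
  dir = (cos 15°, sin 15°) = (0.9659, 0.2588); from cell (2,1)
  next x-line at t=0.5694, next y-line at t=1.6614; Δt_x=1.0353, Δt_y=3.8637
    x: enter (3,1) at t=0.5694
    x: enter (4,1) at t=1.6047
    y: enter (4,2) at t=1.6614
    x: enter (5,2) at t=2.6400 ← occupied
  → r_4 = 2.6400

ranges = [1.5012, 0.6582, 1.1400, 2.6400]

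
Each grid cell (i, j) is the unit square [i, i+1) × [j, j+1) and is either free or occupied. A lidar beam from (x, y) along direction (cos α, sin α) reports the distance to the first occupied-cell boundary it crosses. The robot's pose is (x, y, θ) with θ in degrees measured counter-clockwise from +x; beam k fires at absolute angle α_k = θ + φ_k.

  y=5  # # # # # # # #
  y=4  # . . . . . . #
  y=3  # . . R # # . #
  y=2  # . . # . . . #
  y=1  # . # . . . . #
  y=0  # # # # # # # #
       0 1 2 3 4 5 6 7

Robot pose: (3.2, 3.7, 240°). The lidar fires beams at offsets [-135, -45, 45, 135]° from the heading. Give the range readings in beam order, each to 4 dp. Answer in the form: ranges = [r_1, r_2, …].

ranges = [1.3459, 2.2776, 0.7247, 0.8282]

beam 1: φ=-135°, α=105°
  dir = (cos 105°, sin 105°) = (-0.2588, 0.9659); from cell (3,3)
  next x-line at t=0.7727, next y-line at t=0.3106; Δt_x=3.8637, Δt_y=1.0353
    y: enter (3,4) at t=0.3106
    x: enter (2,4) at t=0.7727
    y: enter (2,5) at t=1.3459 ← occupied
  → r_1 = 1.3459
beam 2: φ=-45°, α=195°
  dir = (cos 195°, sin 195°) = (-0.9659, -0.2588); from cell (3,3)
  next x-line at t=0.2071, next y-line at t=2.7046; Δt_x=1.0353, Δt_y=3.8637
    x: enter (2,3) at t=0.2071
    x: enter (1,3) at t=1.2423
    x: enter (0,3) at t=2.2776 ← occupied
  → r_2 = 2.2776
beam 3: φ=45°, α=285°
  dir = (cos 285°, sin 285°) = (0.2588, -0.9659); from cell (3,3)
  next x-line at t=3.0910, next y-line at t=0.7247; Δt_x=3.8637, Δt_y=1.0353
    y: enter (3,2) at t=0.7247 ← occupied
  → r_3 = 0.7247
beam 4: φ=135°, α=15°
  dir = (cos 15°, sin 15°) = (0.9659, 0.2588); from cell (3,3)
  next x-line at t=0.8282, next y-line at t=1.1591; Δt_x=1.0353, Δt_y=3.8637
    x: enter (4,3) at t=0.8282 ← occupied
  → r_4 = 0.8282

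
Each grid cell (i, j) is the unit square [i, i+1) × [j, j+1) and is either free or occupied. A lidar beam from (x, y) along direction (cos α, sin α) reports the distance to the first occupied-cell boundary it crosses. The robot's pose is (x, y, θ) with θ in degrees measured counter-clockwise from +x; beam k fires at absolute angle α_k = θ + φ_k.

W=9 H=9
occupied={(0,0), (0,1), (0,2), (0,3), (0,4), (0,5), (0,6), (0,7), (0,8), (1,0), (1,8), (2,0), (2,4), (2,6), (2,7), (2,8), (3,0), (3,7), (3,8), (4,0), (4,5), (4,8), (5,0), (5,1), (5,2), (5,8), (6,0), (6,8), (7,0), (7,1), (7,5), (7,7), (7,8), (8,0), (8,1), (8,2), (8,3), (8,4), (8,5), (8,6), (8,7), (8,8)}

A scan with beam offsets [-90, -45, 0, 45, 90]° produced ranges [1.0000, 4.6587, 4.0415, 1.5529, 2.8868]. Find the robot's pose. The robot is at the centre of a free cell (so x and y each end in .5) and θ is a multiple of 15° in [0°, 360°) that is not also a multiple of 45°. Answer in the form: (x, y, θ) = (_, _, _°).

(x, y, θ) = (5.5, 4.5, 240°)

Enumerate (i+0.5, j+0.5, θ) over the 39 free cells and 16 admissible headings. For each, cast all 5 beams and compare to the given ranges.
  (4.5, 2.5, 15°): beam 1 = 1.5529 ≠ 1.0000 ✗
  (3.5, 6.5, 75°): beam 1 = 3.6235 ≠ 1.0000 ✗
  (1.5, 1.5, 105°): beam 1 = 3.6235 ≠ 1.0000 ✗
  (3.5, 6.5, 15°): beam 1 = 5.6940 ≠ 1.0000 ✗
  …
  (5.5, 4.5, 240°): r_1=1.0000, r_2=4.6587, r_3=4.0415, r_4=1.5529, r_5=2.8868 — all match ✓
No second candidate reproduces the full scan.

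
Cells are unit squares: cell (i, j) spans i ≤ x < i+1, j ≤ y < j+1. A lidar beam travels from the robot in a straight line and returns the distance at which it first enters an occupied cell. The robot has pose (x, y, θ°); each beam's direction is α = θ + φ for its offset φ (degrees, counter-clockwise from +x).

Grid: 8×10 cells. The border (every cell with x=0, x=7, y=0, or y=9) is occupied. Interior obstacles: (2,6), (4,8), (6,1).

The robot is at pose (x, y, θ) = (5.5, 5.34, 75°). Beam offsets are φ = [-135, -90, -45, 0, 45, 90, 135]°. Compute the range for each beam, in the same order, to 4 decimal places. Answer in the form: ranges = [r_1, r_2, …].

beam 1: φ=-135°, α=300°
  d=(0.5000,-0.8660)  start (5,5)  tX=1.0000 tY=0.3926  stride 1/|dx|=2.0000 1/|dy|=1.1547
    cross y-line → (5,4), t=0.3926
    cross x-line → (6,4), t=1.0000
    cross y-line → (6,3), t=1.5473
    cross y-line → (6,2), t=2.7020
    cross x-line → (7,2), t=3.0000 (wall)
  → r_1 = 3.0000
beam 2: φ=-90°, α=345°
  d=(0.9659,-0.2588)  start (5,5)  tX=0.5176 tY=1.3137  stride 1/|dx|=1.0353 1/|dy|=3.8637
    cross x-line → (6,5), t=0.5176
    cross y-line → (6,4), t=1.3137
    cross x-line → (7,4), t=1.5529 (wall)
  → r_2 = 1.5529
beam 3: φ=-45°, α=30°
  d=(0.8660,0.5000)  start (5,5)  tX=0.5774 tY=1.3200  stride 1/|dx|=1.1547 1/|dy|=2.0000
    cross x-line → (6,5), t=0.5774
    cross y-line → (6,6), t=1.3200
    cross x-line → (7,6), t=1.7321 (wall)
  → r_3 = 1.7321
beam 4: φ=0°, α=75°
  d=(0.2588,0.9659)  start (5,5)  tX=1.9319 tY=0.6833  stride 1/|dx|=3.8637 1/|dy|=1.0353
    cross y-line → (5,6), t=0.6833
    cross y-line → (5,7), t=1.7186
    cross x-line → (6,7), t=1.9319
    cross y-line → (6,8), t=2.7538
    cross y-line → (6,9), t=3.7891 (wall)
  → r_4 = 3.7891
beam 5: φ=45°, α=120°
  d=(-0.5000,0.8660)  start (5,5)  tX=1.0000 tY=0.7621  stride 1/|dx|=2.0000 1/|dy|=1.1547
    cross y-line → (5,6), t=0.7621
    cross x-line → (4,6), t=1.0000
    cross y-line → (4,7), t=1.9168
    cross x-line → (3,7), t=3.0000
    cross y-line → (3,8), t=3.0715
    cross y-line → (3,9), t=4.2262 (wall)
  → r_5 = 4.2262
beam 6: φ=90°, α=165°
  d=(-0.9659,0.2588)  start (5,5)  tX=0.5176 tY=2.5500  stride 1/|dx|=1.0353 1/|dy|=3.8637
    cross x-line → (4,5), t=0.5176
    cross x-line → (3,5), t=1.5529
    cross y-line → (3,6), t=2.5500
    cross x-line → (2,6), t=2.5882 (wall)
  → r_6 = 2.5882
beam 7: φ=135°, α=210°
  d=(-0.8660,-0.5000)  start (5,5)  tX=0.5774 tY=0.6800  stride 1/|dx|=1.1547 1/|dy|=2.0000
    cross x-line → (4,5), t=0.5774
    cross y-line → (4,4), t=0.6800
    cross x-line → (3,4), t=1.7321
    cross y-line → (3,3), t=2.6800
    cross x-line → (2,3), t=2.8868
    cross x-line → (1,3), t=4.0415
    cross y-line → (1,2), t=4.6800
    cross x-line → (0,2), t=5.1962 (wall)
  → r_7 = 5.1962

ranges = [3.0000, 1.5529, 1.7321, 3.7891, 4.2262, 2.5882, 5.1962]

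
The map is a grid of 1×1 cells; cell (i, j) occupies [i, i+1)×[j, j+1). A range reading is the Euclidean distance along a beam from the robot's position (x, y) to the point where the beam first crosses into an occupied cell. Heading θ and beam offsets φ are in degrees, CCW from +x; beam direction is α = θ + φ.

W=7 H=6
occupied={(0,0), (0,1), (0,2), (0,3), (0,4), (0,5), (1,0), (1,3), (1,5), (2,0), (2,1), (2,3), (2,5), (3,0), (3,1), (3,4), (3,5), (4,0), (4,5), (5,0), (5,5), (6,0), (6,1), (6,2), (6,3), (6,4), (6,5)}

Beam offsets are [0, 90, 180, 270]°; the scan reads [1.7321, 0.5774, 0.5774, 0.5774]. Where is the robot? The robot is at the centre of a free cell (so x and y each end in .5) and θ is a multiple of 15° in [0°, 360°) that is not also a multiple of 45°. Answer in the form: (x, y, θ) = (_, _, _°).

(x, y, θ) = (1.5, 1.5, 60°)

Enumerate (i+0.5, j+0.5, θ) over the 15 free cells and 16 admissible headings. For each, cast all 4 beams and compare to the given ranges.
  (5.5, 1.5, 15°): beam 1 = 0.5176 ≠ 1.7321 ✗
  (4.5, 4.5, 285°): beam 1 = 3.6235 ≠ 1.7321 ✗
  (1.5, 2.5, 240°): beam 1 = 1.0000 ≠ 1.7321 ✗
  …
  (1.5, 1.5, 60°): r_1=1.7321, r_2=0.5774, r_3=0.5774, r_4=0.5774 — all match ✓
Only this pose fits every beam.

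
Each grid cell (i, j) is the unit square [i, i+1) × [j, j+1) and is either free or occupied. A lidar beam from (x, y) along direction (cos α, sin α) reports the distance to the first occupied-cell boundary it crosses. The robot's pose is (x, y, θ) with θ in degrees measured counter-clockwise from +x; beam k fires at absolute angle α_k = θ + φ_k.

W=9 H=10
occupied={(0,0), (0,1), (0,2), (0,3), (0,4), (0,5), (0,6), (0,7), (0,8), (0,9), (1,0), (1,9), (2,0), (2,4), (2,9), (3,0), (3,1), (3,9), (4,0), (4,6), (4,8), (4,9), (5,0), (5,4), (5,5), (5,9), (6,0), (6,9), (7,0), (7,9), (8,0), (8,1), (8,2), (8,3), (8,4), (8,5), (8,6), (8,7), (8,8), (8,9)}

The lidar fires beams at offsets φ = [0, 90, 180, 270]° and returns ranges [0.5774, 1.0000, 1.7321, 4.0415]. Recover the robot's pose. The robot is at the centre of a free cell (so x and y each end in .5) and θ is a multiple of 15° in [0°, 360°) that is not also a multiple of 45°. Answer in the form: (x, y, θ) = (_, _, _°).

(x, y, θ) = (7.5, 4.5, 330°)

The pose lattice has 50·16 = 800 candidates. Test each by forward raycasting.
  (1.5, 4.5, 300°): beam 1 = 3.0000 ≠ 0.5774 ✗
  (2.5, 5.5, 60°): beam 1 = 3.0000 ≠ 0.5774 ✗
  (3.5, 4.5, 285°): beam 1 = 3.6235 ≠ 0.5774 ✗
  …
  (7.5, 4.5, 330°): r_1=0.5774, r_2=1.0000, r_3=1.7321, r_4=4.0415 — all match ✓
Only this pose fits every beam.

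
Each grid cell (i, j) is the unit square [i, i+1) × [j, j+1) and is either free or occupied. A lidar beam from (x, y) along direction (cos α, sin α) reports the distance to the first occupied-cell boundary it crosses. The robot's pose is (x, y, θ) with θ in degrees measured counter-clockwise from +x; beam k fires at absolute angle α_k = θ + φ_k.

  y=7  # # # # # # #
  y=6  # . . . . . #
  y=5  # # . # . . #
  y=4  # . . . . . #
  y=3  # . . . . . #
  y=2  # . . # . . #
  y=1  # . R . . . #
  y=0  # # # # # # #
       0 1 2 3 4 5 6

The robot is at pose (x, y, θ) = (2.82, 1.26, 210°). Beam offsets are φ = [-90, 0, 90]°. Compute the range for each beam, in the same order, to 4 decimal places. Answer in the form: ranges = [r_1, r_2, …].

beam 1: φ=-90°, α=120°
  d=(-0.5000,0.8660)  start (2,1)  tX=1.6400 tY=0.8545  stride 1/|dx|=2.0000 1/|dy|=1.1547
    cross y-line → (2,2), t=0.8545
    cross x-line → (1,2), t=1.6400
    cross y-line → (1,3), t=2.0092
    cross y-line → (1,4), t=3.1639
    cross x-line → (0,4), t=3.6400 (wall)
  → r_1 = 3.6400
beam 2: φ=0°, α=210°
  d=(-0.8660,-0.5000)  start (2,1)  tX=0.9469 tY=0.5200  stride 1/|dx|=1.1547 1/|dy|=2.0000
    cross y-line → (2,0), t=0.5200 (wall)
  → r_2 = 0.5200
beam 3: φ=90°, α=300°
  d=(0.5000,-0.8660)  start (2,1)  tX=0.3600 tY=0.3002  stride 1/|dx|=2.0000 1/|dy|=1.1547
    cross y-line → (2,0), t=0.3002 (wall)
  → r_3 = 0.3002

ranges = [3.6400, 0.5200, 0.3002]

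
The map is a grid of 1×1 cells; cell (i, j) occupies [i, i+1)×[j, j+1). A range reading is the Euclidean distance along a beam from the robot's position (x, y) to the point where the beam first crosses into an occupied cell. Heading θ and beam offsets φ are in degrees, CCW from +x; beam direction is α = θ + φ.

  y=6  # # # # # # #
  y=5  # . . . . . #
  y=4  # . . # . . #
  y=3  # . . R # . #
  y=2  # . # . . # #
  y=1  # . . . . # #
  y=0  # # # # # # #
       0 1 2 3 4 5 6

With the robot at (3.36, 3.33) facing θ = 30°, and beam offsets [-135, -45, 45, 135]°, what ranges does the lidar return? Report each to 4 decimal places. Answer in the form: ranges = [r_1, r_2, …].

ranges = [2.4122, 0.6626, 0.6936, 2.4433]

beam 1: φ=-135°, α=255°
  direction (-0.2588, -0.9659); cell (3,3); t to first gridline: x 1.3909, y 0.3416 (then +3.8637 / +1.0353)
    (3,2) via y @ 0.3416
    (3,1) via y @ 1.3769
    (2,1) via x @ 1.3909
    (2,0) via y @ 2.4122  # hit
  → r_1 = 2.4122
beam 2: φ=-45°, α=345°
  direction (0.9659, -0.2588); cell (3,3); t to first gridline: x 0.6626, y 1.2750 (then +1.0353 / +3.8637)
    (4,3) via x @ 0.6626  # hit
  → r_2 = 0.6626
beam 3: φ=45°, α=75°
  direction (0.2588, 0.9659); cell (3,3); t to first gridline: x 2.4728, y 0.6936 (then +3.8637 / +1.0353)
    (3,4) via y @ 0.6936  # hit
  → r_3 = 0.6936
beam 4: φ=135°, α=165°
  direction (-0.9659, 0.2588); cell (3,3); t to first gridline: x 0.3727, y 2.5887 (then +1.0353 / +3.8637)
    (2,3) via x @ 0.3727
    (1,3) via x @ 1.4080
    (0,3) via x @ 2.4433  # hit
  → r_4 = 2.4433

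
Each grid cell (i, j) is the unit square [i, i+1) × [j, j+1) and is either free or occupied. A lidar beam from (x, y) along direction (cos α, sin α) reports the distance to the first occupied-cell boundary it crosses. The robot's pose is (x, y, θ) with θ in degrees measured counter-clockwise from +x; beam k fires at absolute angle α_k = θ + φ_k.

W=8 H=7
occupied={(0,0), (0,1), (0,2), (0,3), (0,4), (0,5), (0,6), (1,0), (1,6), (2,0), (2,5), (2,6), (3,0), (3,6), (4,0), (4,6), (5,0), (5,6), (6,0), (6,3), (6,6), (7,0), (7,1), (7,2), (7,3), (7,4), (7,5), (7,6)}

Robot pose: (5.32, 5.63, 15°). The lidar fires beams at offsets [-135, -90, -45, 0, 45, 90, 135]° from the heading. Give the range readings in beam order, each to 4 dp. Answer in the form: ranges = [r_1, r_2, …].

ranges = [5.3463, 2.6273, 1.9399, 1.4296, 0.4272, 0.3831, 0.7400]

beam 1: φ=-135°, α=240°
  cosα=-0.5000 sinα=-0.8660 | (5,5) | tMaxX 0.6400 tMaxY 0.7275 | tΔX 2.0000 tΔY 1.1547
    t=0.6400 [x] (4,5)
    t=0.7275 [y] (4,4)
    t=1.8822 [y] (4,3)
    t=2.6400 [x] (3,3)
    t=3.0369 [y] (3,2)
    t=4.1916 [y] (3,1)
    t=4.6400 [x] (2,1)
    t=5.3463 [y] (2,0) — stop
  → r_1 = 5.3463
beam 2: φ=-90°, α=285°
  cosα=0.2588 sinα=-0.9659 | (5,5) | tMaxX 2.6273 tMaxY 0.6522 | tΔX 3.8637 tΔY 1.0353
    t=0.6522 [y] (5,4)
    t=1.6875 [y] (5,3)
    t=2.6273 [x] (6,3) — stop
  → r_2 = 2.6273
beam 3: φ=-45°, α=330°
  cosα=0.8660 sinα=-0.5000 | (5,5) | tMaxX 0.7852 tMaxY 1.2600 | tΔX 1.1547 tΔY 2.0000
    t=0.7852 [x] (6,5)
    t=1.2600 [y] (6,4)
    t=1.9399 [x] (7,4) — stop
  → r_3 = 1.9399
beam 4: φ=0°, α=15°
  cosα=0.9659 sinα=0.2588 | (5,5) | tMaxX 0.7040 tMaxY 1.4296 | tΔX 1.0353 tΔY 3.8637
    t=0.7040 [x] (6,5)
    t=1.4296 [y] (6,6) — stop
  → r_4 = 1.4296
beam 5: φ=45°, α=60°
  cosα=0.5000 sinα=0.8660 | (5,5) | tMaxX 1.3600 tMaxY 0.4272 | tΔX 2.0000 tΔY 1.1547
    t=0.4272 [y] (5,6) — stop
  → r_5 = 0.4272
beam 6: φ=90°, α=105°
  cosα=-0.2588 sinα=0.9659 | (5,5) | tMaxX 1.2364 tMaxY 0.3831 | tΔX 3.8637 tΔY 1.0353
    t=0.3831 [y] (5,6) — stop
  → r_6 = 0.3831
beam 7: φ=135°, α=150°
  cosα=-0.8660 sinα=0.5000 | (5,5) | tMaxX 0.3695 tMaxY 0.7400 | tΔX 1.1547 tΔY 2.0000
    t=0.3695 [x] (4,5)
    t=0.7400 [y] (4,6) — stop
  → r_7 = 0.7400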